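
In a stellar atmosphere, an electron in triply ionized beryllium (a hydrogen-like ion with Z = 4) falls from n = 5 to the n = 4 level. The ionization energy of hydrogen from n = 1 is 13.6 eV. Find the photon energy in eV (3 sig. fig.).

The Bohr energies scale as Z², so for Z = 4: E_n = −217.6/n² eV.
E_5 = −217.6/25 = −8.704 eV and E_4 = −217.6/16 = −13.60 eV.
The photon energy is |E_5 − E_4| = 4.90 eV.

4.90 eV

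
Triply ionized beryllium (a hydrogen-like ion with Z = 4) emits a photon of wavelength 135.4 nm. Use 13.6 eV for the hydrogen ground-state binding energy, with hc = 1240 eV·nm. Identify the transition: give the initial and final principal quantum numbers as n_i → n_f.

n_i = 7, n_f = 4

The photon energy is ΔE = hc/λ = 1240 / 135.4 = 9.158 eV.
With Z = 4, ΔE = 217.6 × (1/n_f² − 1/n_i²), so 1/n_f² − 1/n_i² = 0.04209.
Trying n_f = 4 gives 1/n_i² = 0.02041, i.e. n_i ≈ 7; this pair matches.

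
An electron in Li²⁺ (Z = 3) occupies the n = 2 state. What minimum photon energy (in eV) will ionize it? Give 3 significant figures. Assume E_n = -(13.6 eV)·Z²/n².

E_n = −13.6 Z²/n² = −122.4/n² eV for Z = 3.
E_2 = −122.4/4 = −30.6 eV, so ionization (to E = 0) requires 30.6 eV.

30.6 eV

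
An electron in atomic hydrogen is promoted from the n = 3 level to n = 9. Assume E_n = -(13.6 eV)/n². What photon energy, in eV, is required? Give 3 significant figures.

E_9 = −13.60/81 = −0.1679 eV and E_3 = −13.60/9 = −1.511 eV.
The photon energy is |E_9 − E_3| = 1.34 eV.

1.34 eV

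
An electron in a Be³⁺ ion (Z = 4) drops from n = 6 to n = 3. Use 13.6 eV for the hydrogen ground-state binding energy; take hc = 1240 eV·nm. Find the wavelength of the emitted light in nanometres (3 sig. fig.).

For Z = 4 the level energies scale as Z², so the effective Rydberg energy is 13.6 × 16 = 217.6 eV.
ΔE = 217.6 × (1/3² − 1/6²) = 217.6 × 0.08333 = 18.13 eV.
λ = hc/ΔE = 1240 / 18.13 = 68.4 nm.

68.4 nm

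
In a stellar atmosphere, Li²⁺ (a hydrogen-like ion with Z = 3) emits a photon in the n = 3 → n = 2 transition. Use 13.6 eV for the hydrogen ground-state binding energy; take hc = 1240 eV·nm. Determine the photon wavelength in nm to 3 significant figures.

For Z = 3 the level energies scale as Z², so the effective Rydberg energy is 13.6 × 9 = 122.4 eV.
ΔE = 122.4 × (1/2² − 1/3²) = 122.4 × 0.1389 = 17.00 eV.
λ = hc/ΔE = 1240 / 17.00 = 72.9 nm.

72.9 nm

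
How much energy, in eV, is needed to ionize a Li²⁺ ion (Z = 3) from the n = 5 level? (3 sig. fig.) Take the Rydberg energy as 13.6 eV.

4.90 eV

E_n = −13.6 Z²/n² = −122.4/n² eV for Z = 3.
E_5 = −122.4/25 = −4.90 eV, so ionization (to E = 0) requires 4.90 eV.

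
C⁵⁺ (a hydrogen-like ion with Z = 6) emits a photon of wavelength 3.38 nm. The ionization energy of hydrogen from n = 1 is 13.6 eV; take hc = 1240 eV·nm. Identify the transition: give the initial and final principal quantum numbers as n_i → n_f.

The photon energy is ΔE = hc/λ = 1240 / 3.38 = 366.9 eV.
With Z = 6, ΔE = 489.6 × (1/n_f² − 1/n_i²), so 1/n_f² − 1/n_i² = 0.7493.
Trying n_f = 1 gives 1/n_i² = 0.2507, i.e. n_i ≈ 2; this pair matches.

n_i = 2, n_f = 1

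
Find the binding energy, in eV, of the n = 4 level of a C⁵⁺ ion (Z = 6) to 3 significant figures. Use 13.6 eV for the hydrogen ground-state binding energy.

E_n = −13.6 Z²/n² = −489.6/n² eV for Z = 6.
E_4 = −489.6/16 = −30.6 eV, so ionization (to E = 0) requires 30.6 eV.

30.6 eV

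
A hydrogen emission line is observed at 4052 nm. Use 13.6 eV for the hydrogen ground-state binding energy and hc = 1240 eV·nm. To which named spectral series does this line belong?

ΔE = 1240/4052 = 0.3060 eV.
This matches 13.6 × (1/4² − 1/5²), so n_f = 4: the Brackett series.

Brackett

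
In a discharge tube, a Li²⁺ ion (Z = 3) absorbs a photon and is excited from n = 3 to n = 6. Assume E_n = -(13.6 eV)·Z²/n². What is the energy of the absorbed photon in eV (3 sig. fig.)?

10.2 eV

The Bohr energies scale as Z², so for Z = 3: E_n = −122.4/n² eV.
E_6 = −122.4/36 = −3.400 eV and E_3 = −122.4/9 = −13.60 eV.
The photon energy is |E_6 − E_3| = 10.2 eV.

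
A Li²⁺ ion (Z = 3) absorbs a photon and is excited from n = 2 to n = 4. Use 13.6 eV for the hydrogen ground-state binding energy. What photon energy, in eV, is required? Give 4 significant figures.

The Bohr energies scale as Z², so for Z = 3: E_n = −122.4/n² eV.
E_4 = −122.4/16 = −7.650 eV and E_2 = −122.4/4 = −30.60 eV.
The photon energy is |E_4 − E_2| = 22.95 eV.

22.95 eV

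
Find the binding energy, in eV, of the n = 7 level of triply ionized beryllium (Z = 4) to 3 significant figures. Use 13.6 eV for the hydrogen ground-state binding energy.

E_n = −13.6 Z²/n² = −217.6/n² eV for Z = 4.
E_7 = −217.6/49 = −4.44 eV, so ionization (to E = 0) requires 4.44 eV.

4.44 eV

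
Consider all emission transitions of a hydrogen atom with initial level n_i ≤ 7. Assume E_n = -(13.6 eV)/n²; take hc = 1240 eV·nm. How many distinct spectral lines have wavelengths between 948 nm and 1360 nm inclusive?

Enumerate all n_i → n_f pairs with 1 ≤ n_f < n_i ≤ 7 and compute λ = 1240 / [13.6·1·(1/n_f² − 1/n_i²)].
Lines falling in [948, 1360] nm: 7→3 (1005 nm), 6→3 (1094 nm), 5→3 (1282 nm).

3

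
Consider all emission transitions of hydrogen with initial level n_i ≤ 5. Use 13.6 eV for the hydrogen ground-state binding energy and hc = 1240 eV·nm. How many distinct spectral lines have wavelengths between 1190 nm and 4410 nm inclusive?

Enumerate all n_i → n_f pairs with 1 ≤ n_f < n_i ≤ 5 and compute λ = 1240 / [13.6·1·(1/n_f² − 1/n_i²)].
Lines falling in [1190, 4410] nm: 5→3 (1282 nm), 4→3 (1876 nm), 5→4 (4052 nm).

3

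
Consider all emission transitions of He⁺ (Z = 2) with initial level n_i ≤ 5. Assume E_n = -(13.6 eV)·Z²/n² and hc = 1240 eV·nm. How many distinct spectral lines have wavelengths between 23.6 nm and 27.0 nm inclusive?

Enumerate all n_i → n_f pairs with 1 ≤ n_f < n_i ≤ 5 and compute λ = 1240 / [13.6·4·(1/n_f² − 1/n_i²)].
Lines falling in [23.6, 27.0] nm: 5→1 (23.74 nm), 4→1 (24.31 nm), 3→1 (25.64 nm).

3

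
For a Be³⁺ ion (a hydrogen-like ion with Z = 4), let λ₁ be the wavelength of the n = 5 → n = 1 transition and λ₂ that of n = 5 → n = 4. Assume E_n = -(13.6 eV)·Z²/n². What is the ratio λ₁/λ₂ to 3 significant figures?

λ ∝ 1/ΔE ∝ 1/(1/n_f² − 1/n_i²), and the Z² and hc factors cancel in the ratio.
λ₁/λ₂ = (1/4² − 1/5²)/(1/1² − 1/5²) = 0.02250/0.9600 = 0.0234.

0.0234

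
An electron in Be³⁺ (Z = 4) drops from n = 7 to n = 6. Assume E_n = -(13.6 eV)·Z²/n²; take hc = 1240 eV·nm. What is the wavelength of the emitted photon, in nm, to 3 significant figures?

773 nm

For Z = 4 the level energies scale as Z², so the effective Rydberg energy is 13.6 × 16 = 217.6 eV.
ΔE = 217.6 × (1/6² − 1/7²) = 217.6 × 0.007370 = 1.604 eV.
λ = hc/ΔE = 1240 / 1.604 = 773 nm.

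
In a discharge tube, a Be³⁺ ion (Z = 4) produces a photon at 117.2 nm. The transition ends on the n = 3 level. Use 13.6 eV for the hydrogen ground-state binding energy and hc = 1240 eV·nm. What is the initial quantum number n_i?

The photon energy is ΔE = hc/λ = 1240 / 117.2 = 10.58 eV.
With Z = 4, ΔE = 217.6 × (1/n_f² − 1/n_i²), so 1/n_f² − 1/n_i² = 0.04862.
With n_f = 3: 1/n_i² = 1/9 − 0.04862 = 0.06249, so n_i ≈ 4.00.

n_i = 4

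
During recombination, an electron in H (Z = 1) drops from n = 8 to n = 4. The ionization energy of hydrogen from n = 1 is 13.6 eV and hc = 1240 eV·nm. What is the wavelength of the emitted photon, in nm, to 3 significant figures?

1950 nm

ΔE = 13.60 × (1/4² − 1/8²) = 13.60 × 0.04688 = 0.6375 eV.
λ = hc/ΔE = 1240 / 0.6375 = 1950 nm.
This line belongs to the Brackett series.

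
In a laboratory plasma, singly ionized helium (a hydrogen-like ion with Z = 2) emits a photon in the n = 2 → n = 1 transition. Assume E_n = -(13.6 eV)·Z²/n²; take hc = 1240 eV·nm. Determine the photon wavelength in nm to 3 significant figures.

30.4 nm

For Z = 2 the level energies scale as Z², so the effective Rydberg energy is 13.6 × 4 = 54.40 eV.
ΔE = 54.40 × (1/1² − 1/2²) = 54.40 × 0.7500 = 40.80 eV.
λ = hc/ΔE = 1240 / 40.80 = 30.4 nm.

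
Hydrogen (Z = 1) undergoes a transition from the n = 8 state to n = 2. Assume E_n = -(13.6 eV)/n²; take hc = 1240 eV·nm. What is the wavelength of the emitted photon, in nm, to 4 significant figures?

ΔE = 13.60 × (1/2² − 1/8²) = 13.60 × 0.2344 = 3.188 eV.
λ = hc/ΔE = 1240 / 3.188 = 389.0 nm.

389.0 nm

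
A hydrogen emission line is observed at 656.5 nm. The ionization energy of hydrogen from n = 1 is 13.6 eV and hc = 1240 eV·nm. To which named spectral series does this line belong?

Balmer

ΔE = 1240/656.5 = 1.889 eV.
This matches 13.6 × (1/2² − 1/3²), so n_f = 2: the Balmer series.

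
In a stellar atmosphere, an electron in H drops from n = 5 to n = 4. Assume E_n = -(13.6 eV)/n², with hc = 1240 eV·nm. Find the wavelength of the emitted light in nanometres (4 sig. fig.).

4052 nm

ΔE = 13.60 × (1/4² − 1/5²) = 13.60 × 0.02250 = 0.3060 eV.
λ = hc/ΔE = 1240 / 0.3060 = 4052 nm.
This line belongs to the Brackett series.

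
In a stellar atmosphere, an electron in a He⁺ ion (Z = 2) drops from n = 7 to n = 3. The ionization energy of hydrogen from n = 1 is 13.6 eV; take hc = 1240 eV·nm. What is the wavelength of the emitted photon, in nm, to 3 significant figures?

251 nm

For Z = 2 the level energies scale as Z², so the effective Rydberg energy is 13.6 × 4 = 54.40 eV.
ΔE = 54.40 × (1/3² − 1/7²) = 54.40 × 0.09070 = 4.934 eV.
λ = hc/ΔE = 1240 / 4.934 = 251 nm.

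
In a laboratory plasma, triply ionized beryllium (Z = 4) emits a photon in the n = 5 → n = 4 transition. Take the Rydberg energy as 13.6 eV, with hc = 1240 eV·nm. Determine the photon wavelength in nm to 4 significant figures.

For Z = 4 the level energies scale as Z², so the effective Rydberg energy is 13.6 × 16 = 217.6 eV.
ΔE = 217.6 × (1/4² − 1/5²) = 217.6 × 0.02250 = 4.896 eV.
λ = hc/ΔE = 1240 / 4.896 = 253.3 nm.

253.3 nm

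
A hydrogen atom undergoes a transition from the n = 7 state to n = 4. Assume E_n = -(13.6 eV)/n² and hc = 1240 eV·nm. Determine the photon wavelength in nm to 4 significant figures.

ΔE = 13.60 × (1/4² − 1/7²) = 13.60 × 0.04209 = 0.5724 eV.
λ = hc/ΔE = 1240 / 0.5724 = 2166 nm.

2166 nm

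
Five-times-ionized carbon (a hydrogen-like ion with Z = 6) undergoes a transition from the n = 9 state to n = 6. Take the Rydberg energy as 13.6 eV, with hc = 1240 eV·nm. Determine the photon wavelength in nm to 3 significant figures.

For Z = 6 the level energies scale as Z², so the effective Rydberg energy is 13.6 × 36 = 489.6 eV.
ΔE = 489.6 × (1/6² − 1/9²) = 489.6 × 0.01543 = 7.556 eV.
λ = hc/ΔE = 1240 / 7.556 = 164 nm.

164 nm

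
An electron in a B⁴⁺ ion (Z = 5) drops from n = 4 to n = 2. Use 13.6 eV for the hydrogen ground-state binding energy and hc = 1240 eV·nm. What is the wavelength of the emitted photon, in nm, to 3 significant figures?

19.5 nm

For Z = 5 the level energies scale as Z², so the effective Rydberg energy is 13.6 × 25 = 340.0 eV.
ΔE = 340.0 × (1/2² − 1/4²) = 340.0 × 0.1875 = 63.75 eV.
λ = hc/ΔE = 1240 / 63.75 = 19.5 nm.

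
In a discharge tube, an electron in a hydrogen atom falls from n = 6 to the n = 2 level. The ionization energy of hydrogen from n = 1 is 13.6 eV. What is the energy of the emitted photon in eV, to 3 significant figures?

3.02 eV

E_6 = −13.60/36 = −0.3778 eV and E_2 = −13.60/4 = −3.400 eV.
The photon energy is |E_6 − E_2| = 3.02 eV.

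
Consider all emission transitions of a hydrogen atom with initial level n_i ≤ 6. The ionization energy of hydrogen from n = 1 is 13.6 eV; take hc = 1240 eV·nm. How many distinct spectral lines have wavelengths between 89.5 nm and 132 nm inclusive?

5

Enumerate all n_i → n_f pairs with 1 ≤ n_f < n_i ≤ 6 and compute λ = 1240 / [13.6·1·(1/n_f² − 1/n_i²)].
Lines falling in [89.5, 132] nm: 6→1 (93.78 nm), 5→1 (94.98 nm), 4→1 (97.25 nm), 3→1 (102.6 nm), 2→1 (121.6 nm).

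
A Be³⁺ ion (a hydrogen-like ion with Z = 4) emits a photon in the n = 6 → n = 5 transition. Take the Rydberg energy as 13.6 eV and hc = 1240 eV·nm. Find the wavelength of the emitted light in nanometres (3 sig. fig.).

466 nm

For Z = 4 the level energies scale as Z², so the effective Rydberg energy is 13.6 × 16 = 217.6 eV.
ΔE = 217.6 × (1/5² − 1/6²) = 217.6 × 0.01222 = 2.660 eV.
λ = hc/ΔE = 1240 / 2.660 = 466 nm.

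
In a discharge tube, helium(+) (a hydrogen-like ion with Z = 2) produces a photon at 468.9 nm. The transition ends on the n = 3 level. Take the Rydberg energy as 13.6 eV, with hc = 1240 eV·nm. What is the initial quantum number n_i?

The photon energy is ΔE = hc/λ = 1240 / 468.9 = 2.644 eV.
With Z = 2, ΔE = 54.40 × (1/n_f² − 1/n_i²), so 1/n_f² − 1/n_i² = 0.04861.
With n_f = 3: 1/n_i² = 1/9 − 0.04861 = 0.06250, so n_i ≈ 4.00.

n_i = 4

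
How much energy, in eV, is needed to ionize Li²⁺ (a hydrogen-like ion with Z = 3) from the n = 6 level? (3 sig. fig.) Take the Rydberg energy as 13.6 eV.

3.40 eV

E_n = −13.6 Z²/n² = −122.4/n² eV for Z = 3.
E_6 = −122.4/36 = −3.40 eV, so ionization (to E = 0) requires 3.40 eV.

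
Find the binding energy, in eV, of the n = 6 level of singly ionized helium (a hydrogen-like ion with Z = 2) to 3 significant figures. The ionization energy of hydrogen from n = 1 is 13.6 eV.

1.51 eV

E_n = −13.6 Z²/n² = −54.40/n² eV for Z = 2.
E_6 = −54.40/36 = −1.51 eV, so ionization (to E = 0) requires 1.51 eV.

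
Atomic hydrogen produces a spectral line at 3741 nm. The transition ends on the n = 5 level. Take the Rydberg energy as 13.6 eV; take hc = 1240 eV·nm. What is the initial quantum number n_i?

n_i = 8

The photon energy is ΔE = hc/λ = 1240 / 3741 = 0.3315 eV.
With Z = 1, ΔE = 13.60 × (1/n_f² − 1/n_i²), so 1/n_f² − 1/n_i² = 0.02437.
With n_f = 5: 1/n_i² = 1/25 − 0.02437 = 0.01563, so n_i ≈ 8.00.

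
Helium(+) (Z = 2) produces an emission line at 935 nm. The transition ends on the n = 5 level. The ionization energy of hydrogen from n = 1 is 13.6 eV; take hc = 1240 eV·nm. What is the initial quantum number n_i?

The photon energy is ΔE = hc/λ = 1240 / 935 = 1.326 eV.
With Z = 2, ΔE = 54.40 × (1/n_f² − 1/n_i²), so 1/n_f² − 1/n_i² = 0.02438.
With n_f = 5: 1/n_i² = 1/25 − 0.02438 = 0.01562, so n_i ≈ 8.00.

n_i = 8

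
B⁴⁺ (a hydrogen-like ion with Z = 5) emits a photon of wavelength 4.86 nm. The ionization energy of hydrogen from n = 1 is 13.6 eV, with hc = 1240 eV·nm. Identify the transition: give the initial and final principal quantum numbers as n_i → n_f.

The photon energy is ΔE = hc/λ = 1240 / 4.86 = 255.1 eV.
With Z = 5, ΔE = 340.0 × (1/n_f² − 1/n_i²), so 1/n_f² − 1/n_i² = 0.7504.
Trying n_f = 1 gives 1/n_i² = 0.2496, i.e. n_i ≈ 2; this pair matches.

n_i = 2, n_f = 1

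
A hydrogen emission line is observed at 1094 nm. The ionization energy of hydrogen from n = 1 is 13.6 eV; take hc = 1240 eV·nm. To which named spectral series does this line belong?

ΔE = 1240/1094 = 1.133 eV.
This matches 13.6 × (1/3² − 1/6²), so n_f = 3: the Paschen series.

Paschen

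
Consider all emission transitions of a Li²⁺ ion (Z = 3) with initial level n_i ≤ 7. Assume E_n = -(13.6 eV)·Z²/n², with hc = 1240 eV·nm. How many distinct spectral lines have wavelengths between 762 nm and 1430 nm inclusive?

2

Enumerate all n_i → n_f pairs with 1 ≤ n_f < n_i ≤ 7 and compute λ = 1240 / [13.6·9·(1/n_f² − 1/n_i²)].
Lines falling in [762, 1430] nm: 6→5 (828.9 nm), 7→6 (1375 nm).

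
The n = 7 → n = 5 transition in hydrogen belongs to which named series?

Pfund

The series is set by the lower level: n_f = 5 is the Pfund series.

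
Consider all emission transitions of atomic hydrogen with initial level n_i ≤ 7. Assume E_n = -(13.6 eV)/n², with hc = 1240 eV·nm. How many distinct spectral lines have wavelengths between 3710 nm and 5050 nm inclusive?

2

Enumerate all n_i → n_f pairs with 1 ≤ n_f < n_i ≤ 7 and compute λ = 1240 / [13.6·1·(1/n_f² − 1/n_i²)].
Lines falling in [3710, 5050] nm: 5→4 (4052 nm), 7→5 (4654 nm).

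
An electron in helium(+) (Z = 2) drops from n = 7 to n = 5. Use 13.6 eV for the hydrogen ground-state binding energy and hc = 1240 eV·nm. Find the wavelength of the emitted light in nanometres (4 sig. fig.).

For Z = 2 the level energies scale as Z², so the effective Rydberg energy is 13.6 × 4 = 54.40 eV.
ΔE = 54.40 × (1/5² − 1/7²) = 54.40 × 0.01959 = 1.066 eV.
λ = hc/ΔE = 1240 / 1.066 = 1163 nm.

1163 nm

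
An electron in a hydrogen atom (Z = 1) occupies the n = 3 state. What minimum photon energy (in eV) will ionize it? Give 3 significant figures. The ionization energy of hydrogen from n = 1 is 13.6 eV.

E_3 = −13.60/9 = −1.51 eV, so ionization (to E = 0) requires 1.51 eV.

1.51 eV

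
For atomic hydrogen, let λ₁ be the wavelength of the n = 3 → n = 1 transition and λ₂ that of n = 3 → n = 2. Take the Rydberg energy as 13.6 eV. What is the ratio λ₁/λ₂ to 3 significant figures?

λ ∝ 1/ΔE ∝ 1/(1/n_f² − 1/n_i²), and the Z² and hc factors cancel in the ratio.
λ₁/λ₂ = (1/2² − 1/3²)/(1/1² − 1/3²) = 0.1389/0.8889 = 0.156.

0.156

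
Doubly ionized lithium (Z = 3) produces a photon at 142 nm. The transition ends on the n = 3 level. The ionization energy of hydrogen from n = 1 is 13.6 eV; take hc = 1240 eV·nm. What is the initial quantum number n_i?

n_i = 5

The photon energy is ΔE = hc/λ = 1240 / 142 = 8.732 eV.
With Z = 3, ΔE = 122.4 × (1/n_f² − 1/n_i²), so 1/n_f² − 1/n_i² = 0.07134.
With n_f = 3: 1/n_i² = 1/9 − 0.07134 = 0.03977, so n_i ≈ 5.01.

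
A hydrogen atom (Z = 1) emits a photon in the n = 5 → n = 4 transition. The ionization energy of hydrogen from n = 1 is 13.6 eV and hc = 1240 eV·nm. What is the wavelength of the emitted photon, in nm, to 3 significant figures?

4050 nm

ΔE = 13.60 × (1/4² − 1/5²) = 13.60 × 0.02250 = 0.3060 eV.
λ = hc/ΔE = 1240 / 0.3060 = 4050 nm.
This line belongs to the Brackett series.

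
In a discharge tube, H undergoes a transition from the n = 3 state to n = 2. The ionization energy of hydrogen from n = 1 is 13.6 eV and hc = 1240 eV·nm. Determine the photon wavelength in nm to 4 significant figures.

656.5 nm

ΔE = 13.60 × (1/2² − 1/3²) = 13.60 × 0.1389 = 1.889 eV.
λ = hc/ΔE = 1240 / 1.889 = 656.5 nm.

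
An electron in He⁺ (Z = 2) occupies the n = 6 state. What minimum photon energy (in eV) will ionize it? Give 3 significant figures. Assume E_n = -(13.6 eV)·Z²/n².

1.51 eV

E_n = −13.6 Z²/n² = −54.40/n² eV for Z = 2.
E_6 = −54.40/36 = −1.51 eV, so ionization (to E = 0) requires 1.51 eV.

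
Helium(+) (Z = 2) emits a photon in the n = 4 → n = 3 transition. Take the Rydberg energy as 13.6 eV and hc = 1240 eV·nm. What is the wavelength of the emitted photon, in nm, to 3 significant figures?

For Z = 2 the level energies scale as Z², so the effective Rydberg energy is 13.6 × 4 = 54.40 eV.
ΔE = 54.40 × (1/3² − 1/4²) = 54.40 × 0.04861 = 2.644 eV.
λ = hc/ΔE = 1240 / 2.644 = 469 nm.

469 nm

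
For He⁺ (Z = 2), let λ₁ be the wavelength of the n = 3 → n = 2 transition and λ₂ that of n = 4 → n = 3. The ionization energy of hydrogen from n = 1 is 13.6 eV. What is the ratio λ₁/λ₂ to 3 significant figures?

0.350

λ ∝ 1/ΔE ∝ 1/(1/n_f² − 1/n_i²), and the Z² and hc factors cancel in the ratio.
λ₁/λ₂ = (1/3² − 1/4²)/(1/2² − 1/3²) = 0.04861/0.1389 = 0.350.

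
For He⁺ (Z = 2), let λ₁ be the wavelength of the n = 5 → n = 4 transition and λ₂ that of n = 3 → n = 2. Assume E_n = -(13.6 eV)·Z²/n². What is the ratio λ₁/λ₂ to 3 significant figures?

λ ∝ 1/ΔE ∝ 1/(1/n_f² − 1/n_i²), and the Z² and hc factors cancel in the ratio.
λ₁/λ₂ = (1/2² − 1/3²)/(1/4² − 1/5²) = 0.1389/0.02250 = 6.17.

6.17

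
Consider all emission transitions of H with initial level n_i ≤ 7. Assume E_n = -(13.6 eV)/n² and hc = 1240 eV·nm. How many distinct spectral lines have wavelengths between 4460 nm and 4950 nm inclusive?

1

Enumerate all n_i → n_f pairs with 1 ≤ n_f < n_i ≤ 7 and compute λ = 1240 / [13.6·1·(1/n_f² − 1/n_i²)].
Lines falling in [4460, 4950] nm: 7→5 (4654 nm).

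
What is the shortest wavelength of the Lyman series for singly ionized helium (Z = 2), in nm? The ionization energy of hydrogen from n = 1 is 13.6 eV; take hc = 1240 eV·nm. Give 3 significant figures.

The Lyman series has lower level n_f = 1; the series limit corresponds to n_i → ∞.
ΔE_max = 13.6 × 4 / 1² = 54.40 eV.
λ_min = 1240 / 54.40 = 22.8 nm.

22.8 nm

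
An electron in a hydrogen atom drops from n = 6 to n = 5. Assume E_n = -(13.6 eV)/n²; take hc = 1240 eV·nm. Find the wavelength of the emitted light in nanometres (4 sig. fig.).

ΔE = 13.60 × (1/5² − 1/6²) = 13.60 × 0.01222 = 0.1662 eV.
λ = hc/ΔE = 1240 / 0.1662 = 7460 nm.
This line belongs to the Pfund series.

7460 nm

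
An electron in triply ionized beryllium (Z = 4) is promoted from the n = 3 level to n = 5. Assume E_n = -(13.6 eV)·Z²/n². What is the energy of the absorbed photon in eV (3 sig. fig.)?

The Bohr energies scale as Z², so for Z = 4: E_n = −217.6/n² eV.
E_5 = −217.6/25 = −8.704 eV and E_3 = −217.6/9 = −24.18 eV.
The photon energy is |E_5 − E_3| = 15.5 eV.

15.5 eV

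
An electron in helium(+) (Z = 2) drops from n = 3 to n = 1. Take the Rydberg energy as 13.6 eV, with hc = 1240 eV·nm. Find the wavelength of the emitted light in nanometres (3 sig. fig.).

25.6 nm

For Z = 2 the level energies scale as Z², so the effective Rydberg energy is 13.6 × 4 = 54.40 eV.
ΔE = 54.40 × (1/1² − 1/3²) = 54.40 × 0.8889 = 48.36 eV.
λ = hc/ΔE = 1240 / 48.36 = 25.6 nm.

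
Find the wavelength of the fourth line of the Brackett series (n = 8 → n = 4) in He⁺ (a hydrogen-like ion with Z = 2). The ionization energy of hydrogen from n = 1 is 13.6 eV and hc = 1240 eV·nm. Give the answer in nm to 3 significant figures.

The Brackett series terminates on n_f = 4; the fourth line has n_i = 4+4 = 8.
ΔE = 54.40 × (1/4² − 1/8²) = 2.550 eV.
λ = 1240 / 2.550 = 486 nm.

486 nm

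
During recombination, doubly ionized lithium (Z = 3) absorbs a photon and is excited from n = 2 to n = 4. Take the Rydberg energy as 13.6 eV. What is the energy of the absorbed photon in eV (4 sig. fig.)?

22.95 eV

The Bohr energies scale as Z², so for Z = 3: E_n = −122.4/n² eV.
E_4 = −122.4/16 = −7.650 eV and E_2 = −122.4/4 = −30.60 eV.
The photon energy is |E_4 − E_2| = 22.95 eV.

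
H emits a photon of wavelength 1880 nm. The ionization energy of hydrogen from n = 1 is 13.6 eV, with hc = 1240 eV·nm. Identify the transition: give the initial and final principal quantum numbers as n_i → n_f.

n_i = 4, n_f = 3

The photon energy is ΔE = hc/λ = 1240 / 1880 = 0.6596 eV.
With Z = 1, ΔE = 13.60 × (1/n_f² − 1/n_i²), so 1/n_f² − 1/n_i² = 0.04850.
Trying n_f = 3 gives 1/n_i² = 0.06261, i.e. n_i ≈ 4; this pair matches.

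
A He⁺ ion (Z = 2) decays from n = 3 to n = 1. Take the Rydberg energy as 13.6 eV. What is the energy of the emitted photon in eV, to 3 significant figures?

48.4 eV

The Bohr energies scale as Z², so for Z = 2: E_n = −54.40/n² eV.
E_3 = −54.40/9 = −6.044 eV and E_1 = −54.40/1 = −54.40 eV.
The photon energy is |E_3 − E_1| = 48.4 eV.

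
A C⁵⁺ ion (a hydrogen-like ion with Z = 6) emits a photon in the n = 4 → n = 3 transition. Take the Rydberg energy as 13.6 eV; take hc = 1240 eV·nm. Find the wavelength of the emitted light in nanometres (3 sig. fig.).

For Z = 6 the level energies scale as Z², so the effective Rydberg energy is 13.6 × 36 = 489.6 eV.
ΔE = 489.6 × (1/3² − 1/4²) = 489.6 × 0.04861 = 23.80 eV.
λ = hc/ΔE = 1240 / 23.80 = 52.1 nm.

52.1 nm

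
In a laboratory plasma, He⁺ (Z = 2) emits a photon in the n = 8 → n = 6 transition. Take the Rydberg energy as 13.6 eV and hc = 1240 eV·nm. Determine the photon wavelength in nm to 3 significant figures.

For Z = 2 the level energies scale as Z², so the effective Rydberg energy is 13.6 × 4 = 54.40 eV.
ΔE = 54.40 × (1/6² − 1/8²) = 54.40 × 0.01215 = 0.6611 eV.
λ = hc/ΔE = 1240 / 0.6611 = 1880 nm.

1880 nm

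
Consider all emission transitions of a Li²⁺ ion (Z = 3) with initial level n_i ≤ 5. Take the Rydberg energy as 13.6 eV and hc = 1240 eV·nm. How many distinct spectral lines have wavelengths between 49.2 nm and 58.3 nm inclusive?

1

Enumerate all n_i → n_f pairs with 1 ≤ n_f < n_i ≤ 5 and compute λ = 1240 / [13.6·9·(1/n_f² − 1/n_i²)].
Lines falling in [49.2, 58.3] nm: 4→2 (54.03 nm).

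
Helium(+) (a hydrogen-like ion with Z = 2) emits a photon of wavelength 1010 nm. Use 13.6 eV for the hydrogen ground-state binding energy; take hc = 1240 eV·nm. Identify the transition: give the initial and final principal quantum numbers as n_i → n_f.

n_i = 5, n_f = 4

The photon energy is ΔE = hc/λ = 1240 / 1010 = 1.228 eV.
With Z = 2, ΔE = 54.40 × (1/n_f² − 1/n_i²), so 1/n_f² − 1/n_i² = 0.02257.
Trying n_f = 4 gives 1/n_i² = 0.03993, i.e. n_i ≈ 5; this pair matches.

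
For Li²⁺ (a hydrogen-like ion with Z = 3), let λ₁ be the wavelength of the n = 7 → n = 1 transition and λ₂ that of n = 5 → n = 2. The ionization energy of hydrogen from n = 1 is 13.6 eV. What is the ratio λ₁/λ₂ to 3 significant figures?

λ ∝ 1/ΔE ∝ 1/(1/n_f² − 1/n_i²), and the Z² and hc factors cancel in the ratio.
λ₁/λ₂ = (1/2² − 1/5²)/(1/1² − 1/7²) = 0.2100/0.9796 = 0.214.

0.214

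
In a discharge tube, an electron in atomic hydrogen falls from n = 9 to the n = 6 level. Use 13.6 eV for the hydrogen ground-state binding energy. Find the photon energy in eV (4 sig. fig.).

E_9 = −13.60/81 = −0.1679 eV and E_6 = −13.60/36 = −0.3778 eV.
The photon energy is |E_9 − E_6| = 0.2099 eV.

0.2099 eV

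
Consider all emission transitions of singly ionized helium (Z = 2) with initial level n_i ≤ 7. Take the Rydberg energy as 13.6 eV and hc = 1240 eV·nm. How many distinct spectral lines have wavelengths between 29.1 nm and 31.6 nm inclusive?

1

Enumerate all n_i → n_f pairs with 1 ≤ n_f < n_i ≤ 7 and compute λ = 1240 / [13.6·4·(1/n_f² − 1/n_i²)].
Lines falling in [29.1, 31.6] nm: 2→1 (30.39 nm).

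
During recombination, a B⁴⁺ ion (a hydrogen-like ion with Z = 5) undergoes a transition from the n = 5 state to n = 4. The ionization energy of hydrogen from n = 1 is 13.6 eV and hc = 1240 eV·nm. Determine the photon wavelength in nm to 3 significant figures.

For Z = 5 the level energies scale as Z², so the effective Rydberg energy is 13.6 × 25 = 340.0 eV.
ΔE = 340.0 × (1/4² − 1/5²) = 340.0 × 0.02250 = 7.650 eV.
λ = hc/ΔE = 1240 / 7.650 = 162 nm.

162 nm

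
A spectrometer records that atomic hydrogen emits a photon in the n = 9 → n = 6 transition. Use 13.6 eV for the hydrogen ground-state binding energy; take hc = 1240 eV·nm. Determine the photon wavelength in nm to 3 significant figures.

5910 nm

ΔE = 13.60 × (1/6² − 1/9²) = 13.60 × 0.01543 = 0.2099 eV.
λ = hc/ΔE = 1240 / 0.2099 = 5910 nm.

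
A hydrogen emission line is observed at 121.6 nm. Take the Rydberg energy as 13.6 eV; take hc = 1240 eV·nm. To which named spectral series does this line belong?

ΔE = 1240/121.6 = 10.20 eV.
This matches 13.6 × (1/1² − 1/2²), so n_f = 1: the Lyman series.

Lyman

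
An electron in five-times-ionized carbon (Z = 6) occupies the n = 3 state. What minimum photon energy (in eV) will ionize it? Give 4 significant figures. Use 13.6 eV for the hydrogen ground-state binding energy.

54.40 eV

E_n = −13.6 Z²/n² = −489.6/n² eV for Z = 6.
E_3 = −489.6/9 = −54.40 eV, so ionization (to E = 0) requires 54.40 eV.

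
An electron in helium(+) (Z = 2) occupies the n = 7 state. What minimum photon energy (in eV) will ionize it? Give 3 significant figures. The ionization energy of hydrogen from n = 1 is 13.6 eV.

E_n = −13.6 Z²/n² = −54.40/n² eV for Z = 2.
E_7 = −54.40/49 = −1.11 eV, so ionization (to E = 0) requires 1.11 eV.

1.11 eV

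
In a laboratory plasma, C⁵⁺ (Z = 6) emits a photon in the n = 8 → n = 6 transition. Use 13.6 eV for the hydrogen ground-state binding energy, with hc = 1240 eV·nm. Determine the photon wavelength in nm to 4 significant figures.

For Z = 6 the level energies scale as Z², so the effective Rydberg energy is 13.6 × 36 = 489.6 eV.
ΔE = 489.6 × (1/6² − 1/8²) = 489.6 × 0.01215 = 5.950 eV.
λ = hc/ΔE = 1240 / 5.950 = 208.4 nm.

208.4 nm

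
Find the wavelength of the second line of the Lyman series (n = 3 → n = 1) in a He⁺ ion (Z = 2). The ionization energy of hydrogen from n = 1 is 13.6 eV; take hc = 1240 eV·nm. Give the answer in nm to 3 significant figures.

25.6 nm

The Lyman series terminates on n_f = 1; the second line has n_i = 1+2 = 3.
ΔE = 54.40 × (1/1² − 1/3²) = 48.36 eV.
λ = 1240 / 48.36 = 25.6 nm.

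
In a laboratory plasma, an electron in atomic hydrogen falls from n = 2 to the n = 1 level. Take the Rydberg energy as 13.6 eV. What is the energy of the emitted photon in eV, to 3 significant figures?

10.2 eV

E_2 = −13.60/4 = −3.400 eV and E_1 = −13.60/1 = −13.60 eV.
The photon energy is |E_2 − E_1| = 10.2 eV.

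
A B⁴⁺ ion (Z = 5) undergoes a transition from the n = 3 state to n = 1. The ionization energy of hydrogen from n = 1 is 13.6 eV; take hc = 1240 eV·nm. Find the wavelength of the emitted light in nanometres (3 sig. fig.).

For Z = 5 the level energies scale as Z², so the effective Rydberg energy is 13.6 × 25 = 340.0 eV.
ΔE = 340.0 × (1/1² − 1/3²) = 340.0 × 0.8889 = 302.2 eV.
λ = hc/ΔE = 1240 / 302.2 = 4.10 nm.

4.10 nm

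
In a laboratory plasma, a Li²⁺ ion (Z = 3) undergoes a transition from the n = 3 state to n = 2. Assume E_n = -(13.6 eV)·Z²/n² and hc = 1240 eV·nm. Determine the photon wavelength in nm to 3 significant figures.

For Z = 3 the level energies scale as Z², so the effective Rydberg energy is 13.6 × 9 = 122.4 eV.
ΔE = 122.4 × (1/2² − 1/3²) = 122.4 × 0.1389 = 17.00 eV.
λ = hc/ΔE = 1240 / 17.00 = 72.9 nm.

72.9 nm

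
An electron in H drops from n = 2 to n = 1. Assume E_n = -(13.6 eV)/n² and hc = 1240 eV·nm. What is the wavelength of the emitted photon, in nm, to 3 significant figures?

122 nm

ΔE = 13.60 × (1/1² − 1/2²) = 13.60 × 0.7500 = 10.20 eV.
λ = hc/ΔE = 1240 / 10.20 = 122 nm.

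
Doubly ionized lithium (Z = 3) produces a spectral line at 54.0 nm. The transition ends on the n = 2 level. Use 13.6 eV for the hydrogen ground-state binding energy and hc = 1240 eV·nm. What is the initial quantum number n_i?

n_i = 4

The photon energy is ΔE = hc/λ = 1240 / 54.0 = 22.96 eV.
With Z = 3, ΔE = 122.4 × (1/n_f² − 1/n_i²), so 1/n_f² − 1/n_i² = 0.1876.
With n_f = 2: 1/n_i² = 1/4 − 0.1876 = 0.06239, so n_i ≈ 4.00.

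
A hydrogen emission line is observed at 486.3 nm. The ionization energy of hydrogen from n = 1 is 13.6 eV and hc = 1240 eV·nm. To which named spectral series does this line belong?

Balmer

ΔE = 1240/486.3 = 2.550 eV.
This matches 13.6 × (1/2² − 1/4²), so n_f = 2: the Balmer series.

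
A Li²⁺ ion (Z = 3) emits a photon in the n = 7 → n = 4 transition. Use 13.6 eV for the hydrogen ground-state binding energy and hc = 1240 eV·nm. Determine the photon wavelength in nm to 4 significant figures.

For Z = 3 the level energies scale as Z², so the effective Rydberg energy is 13.6 × 9 = 122.4 eV.
ΔE = 122.4 × (1/4² − 1/7²) = 122.4 × 0.04209 = 5.152 eV.
λ = hc/ΔE = 1240 / 5.152 = 240.7 nm.

240.7 nm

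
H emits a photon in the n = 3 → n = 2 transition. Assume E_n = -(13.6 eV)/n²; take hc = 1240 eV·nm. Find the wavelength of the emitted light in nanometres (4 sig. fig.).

ΔE = 13.60 × (1/2² − 1/3²) = 13.60 × 0.1389 = 1.889 eV.
λ = hc/ΔE = 1240 / 1.889 = 656.5 nm.

656.5 nm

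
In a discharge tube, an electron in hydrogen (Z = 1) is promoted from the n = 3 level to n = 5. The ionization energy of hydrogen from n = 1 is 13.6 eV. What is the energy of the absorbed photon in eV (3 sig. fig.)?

E_5 = −13.60/25 = −0.5440 eV and E_3 = −13.60/9 = −1.511 eV.
The photon energy is |E_5 − E_3| = 0.967 eV.

0.967 eV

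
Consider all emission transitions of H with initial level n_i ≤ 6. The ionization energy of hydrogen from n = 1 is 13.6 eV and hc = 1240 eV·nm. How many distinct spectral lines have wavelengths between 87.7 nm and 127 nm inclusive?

5

Enumerate all n_i → n_f pairs with 1 ≤ n_f < n_i ≤ 6 and compute λ = 1240 / [13.6·1·(1/n_f² − 1/n_i²)].
Lines falling in [87.7, 127] nm: 6→1 (93.78 nm), 5→1 (94.98 nm), 4→1 (97.25 nm), 3→1 (102.6 nm), 2→1 (121.6 nm).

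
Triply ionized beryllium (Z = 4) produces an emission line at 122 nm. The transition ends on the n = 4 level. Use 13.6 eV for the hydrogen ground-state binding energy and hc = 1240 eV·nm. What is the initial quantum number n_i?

The photon energy is ΔE = hc/λ = 1240 / 122 = 10.16 eV.
With Z = 4, ΔE = 217.6 × (1/n_f² − 1/n_i²), so 1/n_f² − 1/n_i² = 0.04671.
With n_f = 4: 1/n_i² = 1/16 − 0.04671 = 0.01579, so n_i ≈ 7.96.

n_i = 8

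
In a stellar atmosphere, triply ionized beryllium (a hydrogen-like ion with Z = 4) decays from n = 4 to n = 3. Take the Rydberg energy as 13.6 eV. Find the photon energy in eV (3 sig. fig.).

The Bohr energies scale as Z², so for Z = 4: E_n = −217.6/n² eV.
E_4 = −217.6/16 = −13.60 eV and E_3 = −217.6/9 = −24.18 eV.
The photon energy is |E_4 − E_3| = 10.6 eV.

10.6 eV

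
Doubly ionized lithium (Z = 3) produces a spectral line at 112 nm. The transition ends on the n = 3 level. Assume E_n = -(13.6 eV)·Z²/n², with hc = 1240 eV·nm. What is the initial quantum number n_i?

n_i = 7

The photon energy is ΔE = hc/λ = 1240 / 112 = 11.07 eV.
With Z = 3, ΔE = 122.4 × (1/n_f² − 1/n_i²), so 1/n_f² − 1/n_i² = 0.09045.
With n_f = 3: 1/n_i² = 1/9 − 0.09045 = 0.02066, so n_i ≈ 6.96.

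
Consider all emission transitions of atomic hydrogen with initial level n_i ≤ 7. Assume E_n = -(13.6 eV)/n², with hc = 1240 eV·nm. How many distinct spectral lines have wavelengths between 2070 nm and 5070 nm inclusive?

Enumerate all n_i → n_f pairs with 1 ≤ n_f < n_i ≤ 7 and compute λ = 1240 / [13.6·1·(1/n_f² − 1/n_i²)].
Lines falling in [2070, 5070] nm: 7→4 (2166 nm), 6→4 (2626 nm), 5→4 (4052 nm), 7→5 (4654 nm).

4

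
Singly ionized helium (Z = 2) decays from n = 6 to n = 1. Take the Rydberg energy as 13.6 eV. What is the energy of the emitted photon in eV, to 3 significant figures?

52.9 eV

The Bohr energies scale as Z², so for Z = 2: E_n = −54.40/n² eV.
E_6 = −54.40/36 = −1.511 eV and E_1 = −54.40/1 = −54.40 eV.
The photon energy is |E_6 − E_1| = 52.9 eV.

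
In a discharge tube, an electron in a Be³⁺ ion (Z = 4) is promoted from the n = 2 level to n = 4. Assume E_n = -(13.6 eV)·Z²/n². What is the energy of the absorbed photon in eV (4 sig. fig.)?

The Bohr energies scale as Z², so for Z = 4: E_n = −217.6/n² eV.
E_4 = −217.6/16 = −13.60 eV and E_2 = −217.6/4 = −54.40 eV.
The photon energy is |E_4 − E_2| = 40.80 eV.

40.80 eV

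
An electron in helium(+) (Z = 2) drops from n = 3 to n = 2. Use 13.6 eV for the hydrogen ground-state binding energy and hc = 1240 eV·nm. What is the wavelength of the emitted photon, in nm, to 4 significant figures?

164.1 nm

For Z = 2 the level energies scale as Z², so the effective Rydberg energy is 13.6 × 4 = 54.40 eV.
ΔE = 54.40 × (1/2² − 1/3²) = 54.40 × 0.1389 = 7.556 eV.
λ = hc/ΔE = 1240 / 7.556 = 164.1 nm.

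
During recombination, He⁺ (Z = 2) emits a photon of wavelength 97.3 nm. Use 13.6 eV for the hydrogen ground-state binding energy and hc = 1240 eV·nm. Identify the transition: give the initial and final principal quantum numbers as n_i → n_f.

The photon energy is ΔE = hc/λ = 1240 / 97.3 = 12.74 eV.
With Z = 2, ΔE = 54.40 × (1/n_f² − 1/n_i²), so 1/n_f² − 1/n_i² = 0.2343.
Trying n_f = 2 gives 1/n_i² = 0.01573, i.e. n_i ≈ 8; this pair matches.

n_i = 8, n_f = 2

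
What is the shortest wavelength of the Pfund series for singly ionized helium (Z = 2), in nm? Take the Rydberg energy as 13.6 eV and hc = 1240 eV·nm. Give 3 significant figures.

The Pfund series has lower level n_f = 5; the series limit corresponds to n_i → ∞.
ΔE_max = 13.6 × 4 / 5² = 2.176 eV.
λ_min = 1240 / 2.176 = 570 nm.

570 nm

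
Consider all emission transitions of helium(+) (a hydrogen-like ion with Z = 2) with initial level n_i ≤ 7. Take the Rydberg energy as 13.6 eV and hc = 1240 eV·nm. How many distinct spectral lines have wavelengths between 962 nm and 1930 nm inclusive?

Enumerate all n_i → n_f pairs with 1 ≤ n_f < n_i ≤ 7 and compute λ = 1240 / [13.6·4·(1/n_f² − 1/n_i²)].
Lines falling in [962, 1930] nm: 5→4 (1013 nm), 7→5 (1163 nm), 6→5 (1865 nm).

3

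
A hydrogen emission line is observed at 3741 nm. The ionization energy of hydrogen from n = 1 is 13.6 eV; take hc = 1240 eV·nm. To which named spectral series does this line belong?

Pfund

ΔE = 1240/3741 = 0.3315 eV.
This matches 13.6 × (1/5² − 1/8²), so n_f = 5: the Pfund series.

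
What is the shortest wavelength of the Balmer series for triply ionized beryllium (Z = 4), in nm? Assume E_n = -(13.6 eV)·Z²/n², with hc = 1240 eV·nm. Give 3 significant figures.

22.8 nm

The Balmer series has lower level n_f = 2; the series limit corresponds to n_i → ∞.
ΔE_max = 13.6 × 16 / 2² = 54.40 eV.
λ_min = 1240 / 54.40 = 22.8 nm.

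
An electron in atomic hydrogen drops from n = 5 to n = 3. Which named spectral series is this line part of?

Paschen

The series is set by the lower level: n_f = 3 is the Paschen series.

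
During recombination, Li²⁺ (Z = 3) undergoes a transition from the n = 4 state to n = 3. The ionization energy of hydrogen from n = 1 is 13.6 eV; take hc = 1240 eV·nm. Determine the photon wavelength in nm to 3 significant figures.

208 nm

For Z = 3 the level energies scale as Z², so the effective Rydberg energy is 13.6 × 9 = 122.4 eV.
ΔE = 122.4 × (1/3² − 1/4²) = 122.4 × 0.04861 = 5.950 eV.
λ = hc/ΔE = 1240 / 5.950 = 208 nm.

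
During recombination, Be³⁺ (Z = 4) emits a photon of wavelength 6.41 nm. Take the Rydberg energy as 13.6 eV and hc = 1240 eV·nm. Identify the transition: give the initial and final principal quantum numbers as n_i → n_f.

n_i = 3, n_f = 1

The photon energy is ΔE = hc/λ = 1240 / 6.41 = 193.4 eV.
With Z = 4, ΔE = 217.6 × (1/n_f² − 1/n_i²), so 1/n_f² − 1/n_i² = 0.8890.
Trying n_f = 1 gives 1/n_i² = 0.1110, i.e. n_i ≈ 3; this pair matches.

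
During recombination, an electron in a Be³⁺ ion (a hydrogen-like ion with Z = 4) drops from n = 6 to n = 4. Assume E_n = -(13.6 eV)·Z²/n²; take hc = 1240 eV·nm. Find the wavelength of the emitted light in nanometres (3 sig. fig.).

164 nm

For Z = 4 the level energies scale as Z², so the effective Rydberg energy is 13.6 × 16 = 217.6 eV.
ΔE = 217.6 × (1/4² − 1/6²) = 217.6 × 0.03472 = 7.556 eV.
λ = hc/ΔE = 1240 / 7.556 = 164 nm.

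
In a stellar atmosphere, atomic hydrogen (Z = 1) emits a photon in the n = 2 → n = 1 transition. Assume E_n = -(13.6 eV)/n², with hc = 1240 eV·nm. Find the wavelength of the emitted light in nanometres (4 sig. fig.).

121.6 nm

ΔE = 13.60 × (1/1² − 1/2²) = 13.60 × 0.7500 = 10.20 eV.
λ = hc/ΔE = 1240 / 10.20 = 121.6 nm.
This line belongs to the Lyman series.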